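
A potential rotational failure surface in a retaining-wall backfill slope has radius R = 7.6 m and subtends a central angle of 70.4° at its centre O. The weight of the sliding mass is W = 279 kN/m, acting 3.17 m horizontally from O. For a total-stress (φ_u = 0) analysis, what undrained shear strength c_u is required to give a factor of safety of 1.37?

c_u = 17.1 kPa

FS = c_u·L_a·R / (W·d), so c_u = FS·W·d / (L_a·R).
Arc length L_a = R·θ = 7.6·(70.4°·π/180) = 7.6·1.2287 = 9.34 m
c_u = 1.37·279·3.17 / (9.34·7.6) = 1211.7 / 70.97 = 17.07 kPa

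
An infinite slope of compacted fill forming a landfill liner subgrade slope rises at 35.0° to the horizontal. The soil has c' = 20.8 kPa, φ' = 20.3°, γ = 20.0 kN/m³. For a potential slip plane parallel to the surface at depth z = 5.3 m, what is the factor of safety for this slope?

FS = 0.95

For an infinite slope with a slip plane parallel to the surface (no pore pressure): FS = [c' + γz cos²β tanφ'] / [γz sinβ cosβ].
γz = 20.0·5.3 = 106.00 kN/m²
Numerator = 20.8 + 106.00·cos²35.0°·tan20.3° = 20.8 + 106.00·0.6710·0.3699 = 47.111 kPa
Denominator = 106.00·sin35.0°·cos35.0° = 106.00·0.5736·0.8192 = 49.804 kPa
FS = 47.111 / 49.804 = 0.946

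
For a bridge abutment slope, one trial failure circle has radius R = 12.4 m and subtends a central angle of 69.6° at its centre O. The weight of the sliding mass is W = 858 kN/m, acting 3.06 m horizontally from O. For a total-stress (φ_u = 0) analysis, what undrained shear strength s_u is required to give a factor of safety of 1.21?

s_u = 17.0 kPa

FS = s_u·L_a·R / (W·d), so s_u = FS·W·d / (L_a·R).
Arc length L_a = R·θ = 12.4·(69.6°·π/180) = 12.4·1.2147 = 15.06 m
s_u = 1.21·858·3.06 / (15.06·12.4) = 3176.8 / 186.78 = 17.01 kPa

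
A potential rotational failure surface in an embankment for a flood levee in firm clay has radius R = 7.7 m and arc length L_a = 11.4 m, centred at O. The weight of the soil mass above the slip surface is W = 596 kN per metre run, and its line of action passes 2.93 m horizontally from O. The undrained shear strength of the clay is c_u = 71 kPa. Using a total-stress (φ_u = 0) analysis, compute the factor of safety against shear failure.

Taking moments about the centre O, the resisting moment is provided by the undrained shear strength acting along the arc:
M_R = c_u·L_a·R = 71·11.40·7.7 = 6232.4 kN·m/m
M_D = W·d = 596·2.93 = 1746.3 kN·m/m
FS = M_R / M_D = 6232.4 / 1746.3 = 3.569

FS = 3.57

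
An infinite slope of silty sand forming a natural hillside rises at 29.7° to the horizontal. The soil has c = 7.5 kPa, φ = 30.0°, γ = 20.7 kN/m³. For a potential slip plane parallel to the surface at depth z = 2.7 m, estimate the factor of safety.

FS = 1.32

For an infinite slope with a slip plane parallel to the surface (no pore pressure): FS = [c + γz cos²β tanφ] / [γz sinβ cosβ].
γz = 20.7·2.7 = 55.89 kN/m²
Numerator = 7.5 + 55.89·cos²29.7°·tan30.0° = 7.5 + 55.89·0.7545·0.5774 = 31.847 kPa
Denominator = 55.89·sin29.7°·cos29.7° = 55.89·0.4955·0.8686 = 24.053 kPa
FS = 31.847 / 24.053 = 1.324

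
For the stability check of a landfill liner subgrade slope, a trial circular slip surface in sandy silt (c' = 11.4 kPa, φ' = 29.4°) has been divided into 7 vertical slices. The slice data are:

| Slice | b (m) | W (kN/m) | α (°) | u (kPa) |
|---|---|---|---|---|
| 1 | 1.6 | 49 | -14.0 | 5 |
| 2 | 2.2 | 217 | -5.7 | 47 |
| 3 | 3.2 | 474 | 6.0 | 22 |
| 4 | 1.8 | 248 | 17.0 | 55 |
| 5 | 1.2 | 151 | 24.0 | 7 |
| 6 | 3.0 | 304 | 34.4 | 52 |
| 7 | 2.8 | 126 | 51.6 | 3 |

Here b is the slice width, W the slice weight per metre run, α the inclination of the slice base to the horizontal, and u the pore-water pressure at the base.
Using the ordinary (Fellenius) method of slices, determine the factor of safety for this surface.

FS = 1.76

Ordinary method of slices: FS = Σ[c'·Δl_i + (W_i cosα_i − u_i·Δl_i)·tanφ'] / Σ W_i sinα_i, with Δl_i = b_i / cosα_i.
Slice 1: Δl = 1.6/cos(-14.0°) = 1.649 m; N'_1 = 49·cos(-14.0°) − 5·1.649 = 39.3; c'Δl = 18.80; W sinα = -11.9
Slice 2: Δl = 2.2/cos(-5.7°) = 2.211 m; N'_2 = 217·cos(-5.7°) − 47·2.211 = 112.0; c'Δl = 25.20; W sinα = -21.6
Slice 3: Δl = 3.2/cos6.0° = 3.218 m; N'_3 = 474·cos6.0° − 22·3.218 = 400.6; c'Δl = 36.68; W sinα = 49.5
Slice 4: Δl = 1.8/cos17.0° = 1.882 m; N'_4 = 248·cos17.0° − 55·1.882 = 133.6; c'Δl = 21.46; W sinα = 72.5
Slice 5: Δl = 1.2/cos24.0° = 1.314 m; N'_5 = 151·cos24.0° − 7·1.314 = 128.8; c'Δl = 14.97; W sinα = 61.4
Slice 6: Δl = 3.0/cos34.4° = 3.636 m; N'_6 = 304·cos34.4° − 52·3.636 = 61.8; c'Δl = 41.45; W sinα = 171.7
Slice 7: Δl = 2.8/cos51.6° = 4.508 m; N'_7 = 126·cos51.6° − 3·4.508 = 64.7; c'Δl = 51.39; W sinα = 98.7
Σc'Δl = 210.0 kN/m; ΣN' = 940.8 kN/m; ΣW sinα = 420.6 kN/m
Resisting = 210.0 + 940.8·tan29.4° = 210.0 + 530.1 = 740.1 kN/m
FS = 740.1 / 420.6 = 1.760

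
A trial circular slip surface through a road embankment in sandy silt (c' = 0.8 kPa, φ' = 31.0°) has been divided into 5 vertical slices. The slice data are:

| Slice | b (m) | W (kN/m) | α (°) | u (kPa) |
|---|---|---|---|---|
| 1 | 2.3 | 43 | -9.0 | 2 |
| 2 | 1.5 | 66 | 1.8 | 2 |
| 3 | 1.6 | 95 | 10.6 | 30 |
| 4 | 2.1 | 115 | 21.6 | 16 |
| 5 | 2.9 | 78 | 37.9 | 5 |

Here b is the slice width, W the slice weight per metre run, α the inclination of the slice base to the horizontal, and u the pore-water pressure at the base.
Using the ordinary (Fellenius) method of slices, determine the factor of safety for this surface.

FS = 1.60

Ordinary method of slices: FS = Σ[c'·Δl_i + (W_i cosα_i − u_i·Δl_i)·tanφ'] / Σ W_i sinα_i, with Δl_i = b_i / cosα_i.
Slice 1: Δl = 2.3/cos(-9.0°) = 2.329 m; N'_1 = 43·cos(-9.0°) − 2·2.329 = 37.8; c'Δl = 1.86; W sinα = -6.7
Slice 2: Δl = 1.5/cos1.8° = 1.501 m; N'_2 = 66·cos1.8° − 2·1.501 = 63.0; c'Δl = 1.20; W sinα = 2.1
Slice 3: Δl = 1.6/cos10.6° = 1.628 m; N'_3 = 95·cos10.6° − 30·1.628 = 44.5; c'Δl = 1.30; W sinα = 17.5
Slice 4: Δl = 2.1/cos21.6° = 2.259 m; N'_4 = 115·cos21.6° − 16·2.259 = 70.8; c'Δl = 1.81; W sinα = 42.3
Slice 5: Δl = 2.9/cos37.9° = 3.675 m; N'_5 = 78·cos37.9° − 5·3.675 = 43.2; c'Δl = 2.94; W sinα = 47.9
Σc'Δl = 9.1 kN/m; ΣN' = 259.3 kN/m; ΣW sinα = 103.1 kN/m
Resisting = 9.1 + 259.3·tan31.0° = 9.1 + 155.8 = 164.9 kN/m
FS = 164.9 / 103.1 = 1.600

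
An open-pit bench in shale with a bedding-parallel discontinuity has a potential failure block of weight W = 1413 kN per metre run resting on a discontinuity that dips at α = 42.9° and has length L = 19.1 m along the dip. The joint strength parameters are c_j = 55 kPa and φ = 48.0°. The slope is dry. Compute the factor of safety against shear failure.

FS = 2.29

Resolving the block weight along and normal to the plane and applying the Mohr–Coulomb strength on the joint:
N' = W cosα = 1413·cos42.9° = 1035.1 kN/m
Driving force T = W sinα = 1413·sin42.9° = 961.9 kN/m
Resisting force R = c_j·L + N'·tanφ = 55·19.1 + 1035.1·tan48.0° = 1050.5 + 1149.6 = 2200.1 kN/m
FS = R / T = 2200.1 / 961.9 = 2.287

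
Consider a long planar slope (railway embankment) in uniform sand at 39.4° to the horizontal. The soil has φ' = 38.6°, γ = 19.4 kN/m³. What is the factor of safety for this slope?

For a dry cohesionless infinite slope the factor of safety is FS = tanφ' / tanβ.
FS = tan38.6° / tan39.4° = 0.7983 / 0.8214 = 0.972

FS = 0.97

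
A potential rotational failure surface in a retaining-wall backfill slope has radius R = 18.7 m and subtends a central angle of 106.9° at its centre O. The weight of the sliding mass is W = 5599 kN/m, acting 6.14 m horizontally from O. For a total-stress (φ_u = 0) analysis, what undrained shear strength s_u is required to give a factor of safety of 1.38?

s_u = 72.7 kPa

FS = s_u·L_a·R / (W·d), so s_u = FS·W·d / (L_a·R).
Arc length L_a = R·θ = 18.7·(106.9°·π/180) = 18.7·1.8658 = 34.89 m
s_u = 1.38·5599·6.14 / (34.89·18.7) = 47441.4 / 652.44 = 72.71 kPa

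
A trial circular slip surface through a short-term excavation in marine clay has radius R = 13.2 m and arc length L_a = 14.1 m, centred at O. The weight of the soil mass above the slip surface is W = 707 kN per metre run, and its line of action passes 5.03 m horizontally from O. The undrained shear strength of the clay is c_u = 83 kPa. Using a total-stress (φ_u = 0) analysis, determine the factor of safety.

Taking moments about the centre O, the resisting moment is provided by the undrained shear strength acting along the arc:
M_R = c_u·L_a·R = 83·14.10·13.2 = 15448.0 kN·m/m
M_D = W·d = 707·5.03 = 3556.2 kN·m/m
FS = M_R / M_D = 15448.0 / 3556.2 = 4.344

FS = 4.34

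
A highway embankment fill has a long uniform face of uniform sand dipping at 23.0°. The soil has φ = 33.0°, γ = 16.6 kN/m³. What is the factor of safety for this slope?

FS = 1.53

For a dry cohesionless infinite slope the factor of safety is FS = tanφ / tanβ.
FS = tan33.0° / tan23.0° = 0.6494 / 0.4245 = 1.530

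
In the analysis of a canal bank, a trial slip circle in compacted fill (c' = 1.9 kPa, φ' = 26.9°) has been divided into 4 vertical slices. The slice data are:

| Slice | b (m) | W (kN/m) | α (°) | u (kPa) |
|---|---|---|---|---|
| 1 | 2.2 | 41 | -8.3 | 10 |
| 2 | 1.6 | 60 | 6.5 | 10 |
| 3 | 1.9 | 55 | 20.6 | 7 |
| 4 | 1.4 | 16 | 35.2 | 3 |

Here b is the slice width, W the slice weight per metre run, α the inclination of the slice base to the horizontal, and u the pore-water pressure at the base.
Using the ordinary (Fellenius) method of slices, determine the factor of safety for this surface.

Ordinary method of slices: FS = Σ[c'·Δl_i + (W_i cosα_i − u_i·Δl_i)·tanφ'] / Σ W_i sinα_i, with Δl_i = b_i / cosα_i.
Slice 1: Δl = 2.2/cos(-8.3°) = 2.223 m; N'_1 = 41·cos(-8.3°) − 10·2.223 = 18.3; c'Δl = 4.22; W sinα = -5.9
Slice 2: Δl = 1.6/cos6.5° = 1.610 m; N'_2 = 60·cos6.5° − 10·1.610 = 43.5; c'Δl = 3.06; W sinα = 6.8
Slice 3: Δl = 1.9/cos20.6° = 2.030 m; N'_3 = 55·cos20.6° − 7·2.030 = 37.3; c'Δl = 3.86; W sinα = 19.4
Slice 4: Δl = 1.4/cos35.2° = 1.713 m; N'_4 = 16·cos35.2° − 3·1.713 = 7.9; c'Δl = 3.26; W sinα = 9.2
Σc'Δl = 14.4 kN/m; ΣN' = 107.1 kN/m; ΣW sinα = 29.4 kN/m
Resisting = 14.4 + 107.1·tan26.9° = 14.4 + 54.3 = 68.7 kN/m
FS = 68.7 / 29.4 = 2.333

FS = 2.33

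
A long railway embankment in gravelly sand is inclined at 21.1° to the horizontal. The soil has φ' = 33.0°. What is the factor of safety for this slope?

For a dry cohesionless infinite slope the factor of safety is FS = tanφ' / tanβ.
FS = tan33.0° / tan21.1° = 0.6494 / 0.3859 = 1.683

FS = 1.68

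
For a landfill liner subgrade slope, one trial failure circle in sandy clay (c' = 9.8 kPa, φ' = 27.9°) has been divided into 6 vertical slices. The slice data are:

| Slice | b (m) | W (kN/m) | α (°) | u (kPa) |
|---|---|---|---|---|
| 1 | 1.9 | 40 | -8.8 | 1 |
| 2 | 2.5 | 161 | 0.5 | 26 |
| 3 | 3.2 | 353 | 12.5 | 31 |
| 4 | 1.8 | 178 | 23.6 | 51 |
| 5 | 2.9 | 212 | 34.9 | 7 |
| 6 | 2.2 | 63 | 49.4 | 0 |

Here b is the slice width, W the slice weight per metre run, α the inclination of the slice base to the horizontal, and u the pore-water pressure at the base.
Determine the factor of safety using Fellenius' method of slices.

FS = 1.59

Ordinary method of slices: FS = Σ[c'·Δl_i + (W_i cosα_i − u_i·Δl_i)·tanφ'] / Σ W_i sinα_i, with Δl_i = b_i / cosα_i.
Slice 1: Δl = 1.9/cos(-8.8°) = 1.923 m; N'_1 = 40·cos(-8.8°) − 1·1.923 = 37.6; c'Δl = 18.84; W sinα = -6.1
Slice 2: Δl = 2.5/cos0.5° = 2.500 m; N'_2 = 161·cos0.5° − 26·2.500 = 96.0; c'Δl = 24.50; W sinα = 1.4
Slice 3: Δl = 3.2/cos12.5° = 3.278 m; N'_3 = 353·cos12.5° − 31·3.278 = 243.0; c'Δl = 32.12; W sinα = 76.4
Slice 4: Δl = 1.8/cos23.6° = 1.964 m; N'_4 = 178·cos23.6° − 51·1.964 = 62.9; c'Δl = 19.25; W sinα = 71.3
Slice 5: Δl = 2.9/cos34.9° = 3.536 m; N'_5 = 212·cos34.9° − 7·3.536 = 149.1; c'Δl = 34.65; W sinα = 121.3
Slice 6: Δl = 2.2/cos49.4° = 3.381 m; N'_6 = 63·cos49.4° − 0·3.381 = 41.0; c'Δl = 33.13; W sinα = 47.8
Σc'Δl = 162.5 kN/m; ΣN' = 629.7 kN/m; ΣW sinα = 312.1 kN/m
Resisting = 162.5 + 629.7·tan27.9° = 162.5 + 333.4 = 495.9 kN/m
FS = 495.9 / 312.1 = 1.589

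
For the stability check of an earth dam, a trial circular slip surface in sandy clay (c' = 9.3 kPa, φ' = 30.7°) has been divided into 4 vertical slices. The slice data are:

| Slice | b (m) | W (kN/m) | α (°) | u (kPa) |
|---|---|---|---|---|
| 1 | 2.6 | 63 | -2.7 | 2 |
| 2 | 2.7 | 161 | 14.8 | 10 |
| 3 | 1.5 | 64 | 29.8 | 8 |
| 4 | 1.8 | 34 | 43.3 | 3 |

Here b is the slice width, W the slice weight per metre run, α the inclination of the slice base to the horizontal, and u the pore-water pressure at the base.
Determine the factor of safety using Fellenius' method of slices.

Ordinary method of slices: FS = Σ[c'·Δl_i + (W_i cosα_i − u_i·Δl_i)·tanφ'] / Σ W_i sinα_i, with Δl_i = b_i / cosα_i.
Slice 1: Δl = 2.6/cos(-2.7°) = 2.603 m; N'_1 = 63·cos(-2.7°) − 2·2.603 = 57.7; c'Δl = 24.21; W sinα = -3.0
Slice 2: Δl = 2.7/cos14.8° = 2.793 m; N'_2 = 161·cos14.8° − 10·2.793 = 127.7; c'Δl = 25.97; W sinα = 41.1
Slice 3: Δl = 1.5/cos29.8° = 1.729 m; N'_3 = 64·cos29.8° − 8·1.729 = 41.7; c'Δl = 16.08; W sinα = 31.8
Slice 4: Δl = 1.8/cos43.3° = 2.473 m; N'_4 = 34·cos43.3° − 3·2.473 = 17.3; c'Δl = 23.00; W sinα = 23.3
Σc'Δl = 89.3 kN/m; ΣN' = 244.5 kN/m; ΣW sinα = 93.3 kN/m
Resisting = 89.3 + 244.5·tan30.7° = 89.3 + 145.2 = 234.4 kN/m
FS = 234.4 / 93.3 = 2.513

FS = 2.51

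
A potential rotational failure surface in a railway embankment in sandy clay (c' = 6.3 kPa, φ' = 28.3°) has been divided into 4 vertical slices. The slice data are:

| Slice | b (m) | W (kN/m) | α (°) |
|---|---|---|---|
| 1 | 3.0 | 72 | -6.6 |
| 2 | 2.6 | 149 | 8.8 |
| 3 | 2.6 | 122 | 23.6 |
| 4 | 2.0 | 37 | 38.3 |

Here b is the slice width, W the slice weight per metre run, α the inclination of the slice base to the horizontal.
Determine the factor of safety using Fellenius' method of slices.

FS = 3.05

Ordinary method of slices: FS = Σ[c'·Δl_i + (W_i cosα_i)·tanφ'] / Σ W_i sinα_i, with Δl_i = b_i / cosα_i.
Slice 1: Δl = 3.0/cos(-6.6°) = 3.020 m; N'_1 = 72·cos(-6.6°) = 71.5; c'Δl = 19.03; W sinα = -8.3
Slice 2: Δl = 2.6/cos8.8° = 2.631 m; N'_2 = 149·cos8.8° = 147.2; c'Δl = 16.58; W sinα = 22.8
Slice 3: Δl = 2.6/cos23.6° = 2.837 m; N'_3 = 122·cos23.6° = 111.8; c'Δl = 17.88; W sinα = 48.8
Slice 4: Δl = 2.0/cos38.3° = 2.548 m; N'_4 = 37·cos38.3° = 29.0; c'Δl = 16.06; W sinα = 22.9
Σc'Δl = 69.5 kN/m; ΣN' = 359.6 kN/m; ΣW sinα = 86.3 kN/m
Resisting = 69.5 + 359.6·tan28.3° = 69.5 + 193.6 = 263.2 kN/m
FS = 263.2 / 86.3 = 3.050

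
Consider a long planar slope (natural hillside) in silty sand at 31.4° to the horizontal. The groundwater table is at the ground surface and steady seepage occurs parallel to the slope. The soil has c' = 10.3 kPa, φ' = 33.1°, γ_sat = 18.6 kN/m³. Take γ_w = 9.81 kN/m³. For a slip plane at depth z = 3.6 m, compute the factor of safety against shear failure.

With seepage parallel to the slope and the water table at the surface, the effective normal stress on the slip plane uses the buoyant unit weight γ' = γ_sat − γ_w while the driving shear stress uses γ_sat:
FS = [c' + γ' z cos²β tanφ'] / [γ_sat z sinβ cosβ]
γ' = 18.6 − 9.81 = 8.79 kN/m³
Numerator = 10.3 + 8.79·3.6·cos²31.4°·tan33.1° = 10.3 + 8.79·3.6·0.7285·0.6519 = 25.329 kPa
Denominator = 18.6·3.6·sin31.4°·cos31.4° = 18.6·3.6·0.5210·0.8536 = 29.778 kPa
FS = 25.329 / 29.778 = 0.851

FS = 0.85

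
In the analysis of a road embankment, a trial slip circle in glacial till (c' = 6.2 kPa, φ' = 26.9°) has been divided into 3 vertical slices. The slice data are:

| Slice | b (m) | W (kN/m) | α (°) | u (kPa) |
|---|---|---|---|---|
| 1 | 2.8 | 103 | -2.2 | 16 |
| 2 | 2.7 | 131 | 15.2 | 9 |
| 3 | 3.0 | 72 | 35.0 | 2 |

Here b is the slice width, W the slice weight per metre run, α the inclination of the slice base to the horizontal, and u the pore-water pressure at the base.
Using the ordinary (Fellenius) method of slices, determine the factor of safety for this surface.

FS = 2.29

Ordinary method of slices: FS = Σ[c'·Δl_i + (W_i cosα_i − u_i·Δl_i)·tanφ'] / Σ W_i sinα_i, with Δl_i = b_i / cosα_i.
Slice 1: Δl = 2.8/cos(-2.2°) = 2.802 m; N'_1 = 103·cos(-2.2°) − 16·2.802 = 58.1; c'Δl = 17.37; W sinα = -4.0
Slice 2: Δl = 2.7/cos15.2° = 2.798 m; N'_2 = 131·cos15.2° − 9·2.798 = 101.2; c'Δl = 17.35; W sinα = 34.3
Slice 3: Δl = 3.0/cos35.0° = 3.662 m; N'_3 = 72·cos35.0° − 2·3.662 = 51.7; c'Δl = 22.71; W sinα = 41.3
Σc'Δl = 57.4 kN/m; ΣN' = 211.0 kN/m; ΣW sinα = 71.7 kN/m
Resisting = 57.4 + 211.0·tan26.9° = 57.4 + 107.0 = 164.5 kN/m
FS = 164.5 / 71.7 = 2.294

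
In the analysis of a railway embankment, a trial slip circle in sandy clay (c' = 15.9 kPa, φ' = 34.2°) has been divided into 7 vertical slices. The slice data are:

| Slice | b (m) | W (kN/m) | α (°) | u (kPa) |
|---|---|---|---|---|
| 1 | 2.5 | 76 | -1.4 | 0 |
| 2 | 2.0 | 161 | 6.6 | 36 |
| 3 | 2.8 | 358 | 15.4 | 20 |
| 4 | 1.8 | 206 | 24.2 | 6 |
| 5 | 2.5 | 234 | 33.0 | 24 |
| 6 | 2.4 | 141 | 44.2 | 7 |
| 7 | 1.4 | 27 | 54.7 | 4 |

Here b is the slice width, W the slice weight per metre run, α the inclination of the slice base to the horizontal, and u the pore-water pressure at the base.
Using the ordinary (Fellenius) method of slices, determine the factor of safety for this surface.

Ordinary method of slices: FS = Σ[c'·Δl_i + (W_i cosα_i − u_i·Δl_i)·tanφ'] / Σ W_i sinα_i, with Δl_i = b_i / cosα_i.
Slice 1: Δl = 2.5/cos(-1.4°) = 2.501 m; N'_1 = 76·cos(-1.4°) − 0·2.501 = 76.0; c'Δl = 39.76; W sinα = -1.9
Slice 2: Δl = 2.0/cos6.6° = 2.013 m; N'_2 = 161·cos6.6° − 36·2.013 = 87.5; c'Δl = 32.01; W sinα = 18.5
Slice 3: Δl = 2.8/cos15.4° = 2.904 m; N'_3 = 358·cos15.4° − 20·2.904 = 287.1; c'Δl = 46.18; W sinα = 95.1
Slice 4: Δl = 1.8/cos24.2° = 1.973 m; N'_4 = 206·cos24.2° − 6·1.973 = 176.1; c'Δl = 31.38; W sinα = 84.4
Slice 5: Δl = 2.5/cos33.0° = 2.981 m; N'_5 = 234·cos33.0° − 24·2.981 = 124.7; c'Δl = 47.40; W sinα = 127.4
Slice 6: Δl = 2.4/cos44.2° = 3.348 m; N'_6 = 141·cos44.2° − 7·3.348 = 77.7; c'Δl = 53.23; W sinα = 98.3
Slice 7: Δl = 1.4/cos54.7° = 2.423 m; N'_7 = 27·cos54.7° − 4·2.423 = 5.9; c'Δl = 38.52; W sinα = 22.0
Σc'Δl = 288.5 kN/m; ΣN' = 834.8 kN/m; ΣW sinα = 443.9 kN/m
Resisting = 288.5 + 834.8·tan34.2° = 288.5 + 567.3 = 855.8 kN/m
FS = 855.8 / 443.9 = 1.928

FS = 1.93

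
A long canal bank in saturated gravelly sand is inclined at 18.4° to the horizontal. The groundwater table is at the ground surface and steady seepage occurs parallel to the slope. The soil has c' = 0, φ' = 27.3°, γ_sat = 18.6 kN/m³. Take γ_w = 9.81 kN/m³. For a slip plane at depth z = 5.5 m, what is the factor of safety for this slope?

With seepage parallel to the slope and the water table at the surface, the effective normal stress on the slip plane uses the buoyant unit weight γ' = γ_sat − γ_w while the driving shear stress uses γ_sat:
FS = [c' + γ' z cos²β tanφ'] / [γ_sat z sinβ cosβ]
(For c' = 0 this reduces to FS = (γ'/γ_sat)·tanφ'/tanβ.)
γ' = 18.6 − 9.81 = 8.79 kN/m³
Numerator = 0.0 + 8.79·5.5·cos²18.4°·tan27.3° = 0.0 + 8.79·5.5·0.9004·0.5161 = 22.467 kPa
Denominator = 18.6·5.5·sin18.4°·cos18.4° = 18.6·5.5·0.3156·0.9489 = 30.640 kPa
FS = 22.467 / 30.640 = 0.733

FS = 0.73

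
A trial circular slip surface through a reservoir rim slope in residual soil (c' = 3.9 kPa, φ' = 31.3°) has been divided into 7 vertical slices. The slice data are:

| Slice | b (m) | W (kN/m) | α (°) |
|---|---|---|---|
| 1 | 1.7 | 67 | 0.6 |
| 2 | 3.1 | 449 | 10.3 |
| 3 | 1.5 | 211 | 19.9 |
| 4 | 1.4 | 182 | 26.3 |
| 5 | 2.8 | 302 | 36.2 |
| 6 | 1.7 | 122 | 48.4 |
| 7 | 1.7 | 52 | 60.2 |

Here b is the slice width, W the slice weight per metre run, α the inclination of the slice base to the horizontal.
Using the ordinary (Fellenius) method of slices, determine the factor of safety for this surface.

Ordinary method of slices: FS = Σ[c'·Δl_i + (W_i cosα_i)·tanφ'] / Σ W_i sinα_i, with Δl_i = b_i / cosα_i.
Slice 1: Δl = 1.7/cos0.6° = 1.700 m; N'_1 = 67·cos0.6° = 67.0; c'Δl = 6.63; W sinα = 0.7
Slice 2: Δl = 3.1/cos10.3° = 3.151 m; N'_2 = 449·cos10.3° = 441.8; c'Δl = 12.29; W sinα = 80.3
Slice 3: Δl = 1.5/cos19.9° = 1.595 m; N'_3 = 211·cos19.9° = 198.4; c'Δl = 6.22; W sinα = 71.8
Slice 4: Δl = 1.4/cos26.3° = 1.562 m; N'_4 = 182·cos26.3° = 163.2; c'Δl = 6.09; W sinα = 80.6
Slice 5: Δl = 2.8/cos36.2° = 3.470 m; N'_5 = 302·cos36.2° = 243.7; c'Δl = 13.53; W sinα = 178.4
Slice 6: Δl = 1.7/cos48.4° = 2.561 m; N'_6 = 122·cos48.4° = 81.0; c'Δl = 9.99; W sinα = 91.2
Slice 7: Δl = 1.7/cos60.2° = 3.421 m; N'_7 = 52·cos60.2° = 25.8; c'Δl = 13.34; W sinα = 45.1
Σc'Δl = 68.1 kN/m; ΣN' = 1220.9 kN/m; ΣW sinα = 548.2 kN/m
Resisting = 68.1 + 1220.9·tan31.3° = 68.1 + 742.3 = 810.4 kN/m
FS = 810.4 / 548.2 = 1.478

FS = 1.48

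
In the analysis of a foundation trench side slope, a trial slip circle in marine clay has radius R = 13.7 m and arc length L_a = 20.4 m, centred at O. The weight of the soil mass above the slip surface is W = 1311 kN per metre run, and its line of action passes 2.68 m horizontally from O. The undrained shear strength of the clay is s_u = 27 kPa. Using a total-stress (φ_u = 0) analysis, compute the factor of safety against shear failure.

FS = 2.15

Taking moments about the centre O, the resisting moment is provided by the undrained shear strength acting along the arc:
M_R = s_u·L_a·R = 27·20.40·13.7 = 7546.0 kN·m/m
M_D = W·d = 1311·2.68 = 3513.5 kN·m/m
FS = M_R / M_D = 7546.0 / 3513.5 = 2.148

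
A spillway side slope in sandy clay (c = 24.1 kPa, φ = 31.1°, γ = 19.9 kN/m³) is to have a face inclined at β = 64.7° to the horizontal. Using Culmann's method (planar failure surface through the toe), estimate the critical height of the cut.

Culmann's analysis gives the critical failure plane at α_cr = (β + φ)/2 = (64.7 + 31.1)/2 = 47.9°, and the critical height
H_c = (4c/γ) · sinβ cosφ / [1 − cos(β − φ)]
    = (4·24.1/19.9) · sin64.7°·cos31.1° / [1 − cos(33.6°)]
    = 4.844 · 0.9041·0.8563 / [1 − 0.8329]
    = 4.844 · 0.7741 / 0.1671
    = 22.45 m

H_c = 22.45 m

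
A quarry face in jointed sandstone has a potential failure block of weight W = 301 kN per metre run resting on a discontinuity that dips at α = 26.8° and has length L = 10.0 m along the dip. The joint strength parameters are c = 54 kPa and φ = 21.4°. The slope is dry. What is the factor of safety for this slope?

FS = 4.75

Resolving the block weight along and normal to the plane and applying the Mohr–Coulomb strength on the joint:
N' = W cosα = 301·cos26.8° = 268.7 kN/m
Driving force T = W sinα = 301·sin26.8° = 135.7 kN/m
Resisting force R = c·L + N'·tanφ = 54·10.0 + 268.7·tan21.4° = 540.0 + 105.3 = 645.3 kN/m
FS = R / T = 645.3 / 135.7 = 4.755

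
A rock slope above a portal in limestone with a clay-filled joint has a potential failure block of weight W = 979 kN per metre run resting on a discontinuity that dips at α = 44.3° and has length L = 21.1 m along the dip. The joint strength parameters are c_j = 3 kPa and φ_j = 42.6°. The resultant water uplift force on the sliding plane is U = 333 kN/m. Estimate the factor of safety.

Resolving the block weight along and normal to the plane and applying the Mohr–Coulomb strength on the joint:
N' = W cosα − U = 979·cos44.3° − 333 = 367.7 kN/m
Driving force T = W sinα = 979·sin44.3° = 683.7 kN/m
Resisting force R = c_j·L + N'·tanφ_j = 3·21.1 + 367.7·tan42.6° = 63.3 + 338.1 = 401.4 kN/m
FS = R / T = 401.4 / 683.7 = 0.587

FS = 0.59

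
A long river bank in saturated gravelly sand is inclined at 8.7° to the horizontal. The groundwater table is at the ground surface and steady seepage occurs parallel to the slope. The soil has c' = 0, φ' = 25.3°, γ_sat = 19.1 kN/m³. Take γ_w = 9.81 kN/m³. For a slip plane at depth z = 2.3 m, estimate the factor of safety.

FS = 1.50

With seepage parallel to the slope and the water table at the surface, the effective normal stress on the slip plane uses the buoyant unit weight γ' = γ_sat − γ_w while the driving shear stress uses γ_sat:
FS = [c' + γ' z cos²β tanφ'] / [γ_sat z sinβ cosβ]
(For c' = 0 this reduces to FS = (γ'/γ_sat)·tanφ'/tanβ.)
γ' = 19.1 − 9.81 = 9.29 kN/m³
Numerator = 0.0 + 9.29·2.3·cos²8.7°·tan25.3° = 0.0 + 9.29·2.3·0.9771·0.4727 = 9.869 kPa
Denominator = 19.1·2.3·sin8.7°·cos8.7° = 19.1·2.3·0.1513·0.9885 = 6.568 kPa
FS = 9.869 / 6.568 = 1.502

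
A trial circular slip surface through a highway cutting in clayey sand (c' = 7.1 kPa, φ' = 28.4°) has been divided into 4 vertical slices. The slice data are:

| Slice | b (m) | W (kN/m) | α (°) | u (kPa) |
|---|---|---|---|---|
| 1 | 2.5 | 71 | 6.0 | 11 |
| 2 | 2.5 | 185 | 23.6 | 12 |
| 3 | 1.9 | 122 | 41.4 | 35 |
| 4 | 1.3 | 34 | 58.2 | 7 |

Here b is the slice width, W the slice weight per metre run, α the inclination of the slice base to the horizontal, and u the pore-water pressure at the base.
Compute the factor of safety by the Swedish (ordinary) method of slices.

FS = 0.90

Ordinary method of slices: FS = Σ[c'·Δl_i + (W_i cosα_i − u_i·Δl_i)·tanφ'] / Σ W_i sinα_i, with Δl_i = b_i / cosα_i.
Slice 1: Δl = 2.5/cos6.0° = 2.514 m; N'_1 = 71·cos6.0° − 11·2.514 = 43.0; c'Δl = 17.85; W sinα = 7.4
Slice 2: Δl = 2.5/cos23.6° = 2.728 m; N'_2 = 185·cos23.6° − 12·2.728 = 136.8; c'Δl = 19.37; W sinα = 74.1
Slice 3: Δl = 1.9/cos41.4° = 2.533 m; N'_3 = 122·cos41.4° − 35·2.533 = 2.9; c'Δl = 17.98; W sinα = 80.7
Slice 4: Δl = 1.3/cos58.2° = 2.467 m; N'_4 = 34·cos58.2° − 7·2.467 = 0.6; c'Δl = 17.52; W sinα = 28.9
Σc'Δl = 72.7 kN/m; ΣN' = 183.3 kN/m; ΣW sinα = 191.1 kN/m
Resisting = 72.7 + 183.3·tan28.4° = 72.7 + 99.1 = 171.8 kN/m
FS = 171.8 / 191.1 = 0.899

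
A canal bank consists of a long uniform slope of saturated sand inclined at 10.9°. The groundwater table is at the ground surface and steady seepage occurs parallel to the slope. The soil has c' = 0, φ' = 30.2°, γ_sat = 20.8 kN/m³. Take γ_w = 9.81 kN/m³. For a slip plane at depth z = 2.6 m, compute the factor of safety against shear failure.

FS = 1.60

With seepage parallel to the slope and the water table at the surface, the effective normal stress on the slip plane uses the buoyant unit weight γ' = γ_sat − γ_w while the driving shear stress uses γ_sat:
FS = [c' + γ' z cos²β tanφ'] / [γ_sat z sinβ cosβ]
(For c' = 0 this reduces to FS = (γ'/γ_sat)·tanφ'/tanβ.)
γ' = 20.8 − 9.81 = 10.99 kN/m³
Numerator = 0.0 + 10.99·2.6·cos²10.9°·tan30.2° = 0.0 + 10.99·2.6·0.9642·0.5820 = 16.036 kPa
Denominator = 20.8·2.6·sin10.9°·cos10.9° = 20.8·2.6·0.1891·0.9820 = 10.042 kPa
FS = 16.036 / 10.042 = 1.597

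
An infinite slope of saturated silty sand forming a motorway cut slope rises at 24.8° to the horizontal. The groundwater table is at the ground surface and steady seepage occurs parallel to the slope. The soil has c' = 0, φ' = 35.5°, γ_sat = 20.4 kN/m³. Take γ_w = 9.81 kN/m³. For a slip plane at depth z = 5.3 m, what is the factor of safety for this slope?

FS = 0.80

With seepage parallel to the slope and the water table at the surface, the effective normal stress on the slip plane uses the buoyant unit weight γ' = γ_sat − γ_w while the driving shear stress uses γ_sat:
FS = [c' + γ' z cos²β tanφ'] / [γ_sat z sinβ cosβ]
(For c' = 0 this reduces to FS = (γ'/γ_sat)·tanφ'/tanβ.)
γ' = 20.4 − 9.81 = 10.59 kN/m³
Numerator = 0.0 + 10.59·5.3·cos²24.8°·tan35.5° = 0.0 + 10.59·5.3·0.8241·0.7133 = 32.991 kPa
Denominator = 20.4·5.3·sin24.8°·cos24.8° = 20.4·5.3·0.4195·0.9078 = 41.169 kPa
FS = 32.991 / 41.169 = 0.801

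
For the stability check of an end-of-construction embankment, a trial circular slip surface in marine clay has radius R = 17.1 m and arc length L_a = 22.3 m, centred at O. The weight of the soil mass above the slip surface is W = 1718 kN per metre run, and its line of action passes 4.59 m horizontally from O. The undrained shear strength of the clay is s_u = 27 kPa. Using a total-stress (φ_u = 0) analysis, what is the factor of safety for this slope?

Taking moments about the centre O, the resisting moment is provided by the undrained shear strength acting along the arc:
M_R = s_u·L_a·R = 27·22.30·17.1 = 10295.9 kN·m/m
M_D = W·d = 1718·4.59 = 7885.6 kN·m/m
FS = M_R / M_D = 10295.9 / 7885.6 = 1.306

FS = 1.31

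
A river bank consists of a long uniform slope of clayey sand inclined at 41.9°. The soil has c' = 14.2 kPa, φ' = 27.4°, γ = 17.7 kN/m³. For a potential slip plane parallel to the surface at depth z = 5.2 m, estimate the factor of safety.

For an infinite slope with a slip plane parallel to the surface (no pore pressure): FS = [c' + γz cos²β tanφ'] / [γz sinβ cosβ].
γz = 17.7·5.2 = 92.04 kN/m²
Numerator = 14.2 + 92.04·cos²41.9°·tan27.4° = 14.2 + 92.04·0.5540·0.5184 = 40.631 kPa
Denominator = 92.04·sin41.9°·cos41.9° = 92.04·0.6678·0.7443 = 45.751 kPa
FS = 40.631 / 45.751 = 0.888

FS = 0.89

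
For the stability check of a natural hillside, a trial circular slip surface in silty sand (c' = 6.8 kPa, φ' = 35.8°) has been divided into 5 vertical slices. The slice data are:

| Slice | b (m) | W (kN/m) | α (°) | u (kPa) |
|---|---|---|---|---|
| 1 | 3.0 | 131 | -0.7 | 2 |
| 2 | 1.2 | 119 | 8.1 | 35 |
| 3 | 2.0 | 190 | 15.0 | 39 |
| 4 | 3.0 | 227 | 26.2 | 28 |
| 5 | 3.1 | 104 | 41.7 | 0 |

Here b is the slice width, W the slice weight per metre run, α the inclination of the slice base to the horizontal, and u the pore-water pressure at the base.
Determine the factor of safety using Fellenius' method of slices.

FS = 1.92

Ordinary method of slices: FS = Σ[c'·Δl_i + (W_i cosα_i − u_i·Δl_i)·tanφ'] / Σ W_i sinα_i, with Δl_i = b_i / cosα_i.
Slice 1: Δl = 3.0/cos(-0.7°) = 3.000 m; N'_1 = 131·cos(-0.7°) − 2·3.000 = 125.0; c'Δl = 20.40; W sinα = -1.6
Slice 2: Δl = 1.2/cos8.1° = 1.212 m; N'_2 = 119·cos8.1° − 35·1.212 = 75.4; c'Δl = 8.24; W sinα = 16.8
Slice 3: Δl = 2.0/cos15.0° = 2.071 m; N'_3 = 190·cos15.0° − 39·2.071 = 102.8; c'Δl = 14.08; W sinα = 49.2
Slice 4: Δl = 3.0/cos26.2° = 3.344 m; N'_4 = 227·cos26.2° − 28·3.344 = 110.1; c'Δl = 22.74; W sinα = 100.2
Slice 5: Δl = 3.1/cos41.7° = 4.152 m; N'_5 = 104·cos41.7° − 0·4.152 = 77.7; c'Δl = 28.23; W sinα = 69.2
Σc'Δl = 93.7 kN/m; ΣN' = 490.9 kN/m; ΣW sinα = 233.7 kN/m
Resisting = 93.7 + 490.9·tan35.8° = 93.7 + 354.0 = 447.7 kN/m
FS = 447.7 / 233.7 = 1.915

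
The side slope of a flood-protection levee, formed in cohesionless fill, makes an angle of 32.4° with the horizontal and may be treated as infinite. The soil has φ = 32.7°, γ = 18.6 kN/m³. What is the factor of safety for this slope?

FS = 1.01

For a dry cohesionless infinite slope the factor of safety is FS = tanφ / tanβ.
FS = tan32.7° / tan32.4° = 0.6420 / 0.6346 = 1.012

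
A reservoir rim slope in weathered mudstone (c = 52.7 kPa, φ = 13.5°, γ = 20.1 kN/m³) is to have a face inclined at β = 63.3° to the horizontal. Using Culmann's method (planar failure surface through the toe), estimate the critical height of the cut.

Culmann's analysis gives the critical failure plane at α_cr = (β + φ)/2 = (63.3 + 13.5)/2 = 38.4°, and the critical height
H_c = (4c/γ) · sinβ cosφ / [1 − cos(β − φ)]
    = (4·52.7/20.1) · sin63.3°·cos13.5° / [1 − cos(49.8°)]
    = 10.488 · 0.8934·0.9724 / [1 − 0.6455]
    = 10.488 · 0.8687 / 0.3545
    = 25.70 m

H_c = 25.70 m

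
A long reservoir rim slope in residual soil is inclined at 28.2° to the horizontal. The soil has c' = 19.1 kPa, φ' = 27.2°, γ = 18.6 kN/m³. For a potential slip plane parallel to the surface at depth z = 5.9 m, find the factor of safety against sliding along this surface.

For an infinite slope with a slip plane parallel to the surface (no pore pressure): FS = [c' + γz cos²β tanφ'] / [γz sinβ cosβ].
γz = 18.6·5.9 = 109.74 kN/m²
Numerator = 19.1 + 109.74·cos²28.2°·tan27.2° = 19.1 + 109.74·0.7767·0.5139 = 62.905 kPa
Denominator = 109.74·sin28.2°·cos28.2° = 109.74·0.4726·0.8813 = 45.702 kPa
FS = 62.905 / 45.702 = 1.376

FS = 1.38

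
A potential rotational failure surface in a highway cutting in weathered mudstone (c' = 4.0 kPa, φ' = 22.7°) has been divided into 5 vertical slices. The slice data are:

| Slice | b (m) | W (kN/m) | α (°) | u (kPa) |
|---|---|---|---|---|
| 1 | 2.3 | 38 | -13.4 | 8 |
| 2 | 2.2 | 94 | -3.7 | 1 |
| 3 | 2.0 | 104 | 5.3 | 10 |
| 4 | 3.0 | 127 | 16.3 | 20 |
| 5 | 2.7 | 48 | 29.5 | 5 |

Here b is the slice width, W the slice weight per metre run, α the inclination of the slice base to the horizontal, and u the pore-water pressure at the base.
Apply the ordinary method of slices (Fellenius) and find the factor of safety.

Ordinary method of slices: FS = Σ[c'·Δl_i + (W_i cosα_i − u_i·Δl_i)·tanφ'] / Σ W_i sinα_i, with Δl_i = b_i / cosα_i.
Slice 1: Δl = 2.3/cos(-13.4°) = 2.364 m; N'_1 = 38·cos(-13.4°) − 8·2.364 = 18.1; c'Δl = 9.46; W sinα = -8.8
Slice 2: Δl = 2.2/cos(-3.7°) = 2.205 m; N'_2 = 94·cos(-3.7°) − 1·2.205 = 91.6; c'Δl = 8.82; W sinα = -6.1
Slice 3: Δl = 2.0/cos5.3° = 2.009 m; N'_3 = 104·cos5.3° − 10·2.009 = 83.5; c'Δl = 8.03; W sinα = 9.6
Slice 4: Δl = 3.0/cos16.3° = 3.126 m; N'_4 = 127·cos16.3° − 20·3.126 = 59.4; c'Δl = 12.50; W sinα = 35.6
Slice 5: Δl = 2.7/cos29.5° = 3.102 m; N'_5 = 48·cos29.5° − 5·3.102 = 26.3; c'Δl = 12.41; W sinα = 23.6
Σc'Δl = 51.2 kN/m; ΣN' = 278.8 kN/m; ΣW sinα = 54.0 kN/m
Resisting = 51.2 + 278.8·tan22.7° = 51.2 + 116.6 = 167.8 kN/m
FS = 167.8 / 54.0 = 3.107

FS = 3.11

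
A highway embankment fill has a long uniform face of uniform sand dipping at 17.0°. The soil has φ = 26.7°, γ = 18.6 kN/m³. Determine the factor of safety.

For a dry cohesionless infinite slope the factor of safety is FS = tanφ / tanβ.
FS = tan26.7° / tan17.0° = 0.5029 / 0.3057 = 1.645

FS = 1.65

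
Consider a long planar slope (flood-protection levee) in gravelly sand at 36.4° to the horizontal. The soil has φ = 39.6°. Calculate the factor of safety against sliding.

FS = 1.12

For a dry cohesionless infinite slope the factor of safety is FS = tanφ / tanβ.
FS = tan39.6° / tan36.4° = 0.8273 / 0.7373 = 1.122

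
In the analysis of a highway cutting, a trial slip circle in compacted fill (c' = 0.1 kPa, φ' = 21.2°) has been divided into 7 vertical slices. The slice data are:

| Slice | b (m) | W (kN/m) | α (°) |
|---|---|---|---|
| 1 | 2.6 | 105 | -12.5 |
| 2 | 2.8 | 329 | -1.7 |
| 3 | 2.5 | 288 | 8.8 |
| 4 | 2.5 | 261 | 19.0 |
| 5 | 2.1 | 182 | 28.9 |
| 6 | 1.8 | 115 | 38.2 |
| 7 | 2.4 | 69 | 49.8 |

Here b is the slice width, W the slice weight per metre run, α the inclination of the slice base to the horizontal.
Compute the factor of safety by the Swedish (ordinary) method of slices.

FS = 1.59

Ordinary method of slices: FS = Σ[c'·Δl_i + (W_i cosα_i)·tanφ'] / Σ W_i sinα_i, with Δl_i = b_i / cosα_i.
Slice 1: Δl = 2.6/cos(-12.5°) = 2.663 m; N'_1 = 105·cos(-12.5°) = 102.5; c'Δl = 0.27; W sinα = -22.7
Slice 2: Δl = 2.8/cos(-1.7°) = 2.801 m; N'_2 = 329·cos(-1.7°) = 328.9; c'Δl = 0.28; W sinα = -9.8
Slice 3: Δl = 2.5/cos8.8° = 2.530 m; N'_3 = 288·cos8.8° = 284.6; c'Δl = 0.25; W sinα = 44.1
Slice 4: Δl = 2.5/cos19.0° = 2.644 m; N'_4 = 261·cos19.0° = 246.8; c'Δl = 0.26; W sinα = 85.0
Slice 5: Δl = 2.1/cos28.9° = 2.399 m; N'_5 = 182·cos28.9° = 159.3; c'Δl = 0.24; W sinα = 88.0
Slice 6: Δl = 1.8/cos38.2° = 2.290 m; N'_6 = 115·cos38.2° = 90.4; c'Δl = 0.23; W sinα = 71.1
Slice 7: Δl = 2.4/cos49.8° = 3.718 m; N'_7 = 69·cos49.8° = 44.5; c'Δl = 0.37; W sinα = 52.7
Σc'Δl = 1.9 kN/m; ΣN' = 1257.0 kN/m; ΣW sinα = 308.3 kN/m
Resisting = 1.9 + 1257.0·tan21.2° = 1.9 + 487.6 = 489.5 kN/m
FS = 489.5 / 308.3 = 1.588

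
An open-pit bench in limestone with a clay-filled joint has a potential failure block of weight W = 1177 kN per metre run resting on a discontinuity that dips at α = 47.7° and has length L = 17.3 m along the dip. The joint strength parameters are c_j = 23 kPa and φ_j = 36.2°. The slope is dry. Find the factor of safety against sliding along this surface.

Resolving the block weight along and normal to the plane and applying the Mohr–Coulomb strength on the joint:
N' = W cosα = 1177·cos47.7° = 792.1 kN/m
Driving force T = W sinα = 1177·sin47.7° = 870.5 kN/m
Resisting force R = c_j·L + N'·tanφ_j = 23·17.3 + 792.1·tan36.2° = 397.9 + 579.8 = 977.7 kN/m
FS = R / T = 977.7 / 870.5 = 1.123

FS = 1.12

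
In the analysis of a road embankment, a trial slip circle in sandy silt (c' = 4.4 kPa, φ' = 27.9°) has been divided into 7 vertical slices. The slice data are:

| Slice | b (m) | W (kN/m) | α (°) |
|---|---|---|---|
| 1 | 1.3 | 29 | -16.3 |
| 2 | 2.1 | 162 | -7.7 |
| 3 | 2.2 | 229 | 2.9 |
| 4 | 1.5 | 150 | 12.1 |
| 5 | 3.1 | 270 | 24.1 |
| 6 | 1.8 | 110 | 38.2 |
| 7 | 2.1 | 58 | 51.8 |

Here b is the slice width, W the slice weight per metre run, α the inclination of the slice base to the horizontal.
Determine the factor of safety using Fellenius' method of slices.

Ordinary method of slices: FS = Σ[c'·Δl_i + (W_i cosα_i)·tanφ'] / Σ W_i sinα_i, with Δl_i = b_i / cosα_i.
Slice 1: Δl = 1.3/cos(-16.3°) = 1.354 m; N'_1 = 29·cos(-16.3°) = 27.8; c'Δl = 5.96; W sinα = -8.1
Slice 2: Δl = 2.1/cos(-7.7°) = 2.119 m; N'_2 = 162·cos(-7.7°) = 160.5; c'Δl = 9.32; W sinα = -21.7
Slice 3: Δl = 2.2/cos2.9° = 2.203 m; N'_3 = 229·cos2.9° = 228.7; c'Δl = 9.69; W sinα = 11.6
Slice 4: Δl = 1.5/cos12.1° = 1.534 m; N'_4 = 150·cos12.1° = 146.7; c'Δl = 6.75; W sinα = 31.4
Slice 5: Δl = 3.1/cos24.1° = 3.396 m; N'_5 = 270·cos24.1° = 246.5; c'Δl = 14.94; W sinα = 110.2
Slice 6: Δl = 1.8/cos38.2° = 2.290 m; N'_6 = 110·cos38.2° = 86.4; c'Δl = 10.08; W sinα = 68.0
Slice 7: Δl = 2.1/cos51.8° = 3.396 m; N'_7 = 58·cos51.8° = 35.9; c'Δl = 14.94; W sinα = 45.6
Σc'Δl = 71.7 kN/m; ΣN' = 932.5 kN/m; ΣW sinα = 237.0 kN/m
Resisting = 71.7 + 932.5·tan27.9° = 71.7 + 493.7 = 565.4 kN/m
FS = 565.4 / 237.0 = 2.385

FS = 2.39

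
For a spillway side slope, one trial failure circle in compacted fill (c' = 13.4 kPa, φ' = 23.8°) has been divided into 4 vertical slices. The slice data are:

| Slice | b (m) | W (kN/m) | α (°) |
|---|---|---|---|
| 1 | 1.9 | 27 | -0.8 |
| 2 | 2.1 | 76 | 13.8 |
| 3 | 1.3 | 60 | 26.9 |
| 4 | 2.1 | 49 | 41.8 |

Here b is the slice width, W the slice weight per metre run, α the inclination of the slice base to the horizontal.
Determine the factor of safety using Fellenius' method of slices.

Ordinary method of slices: FS = Σ[c'·Δl_i + (W_i cosα_i)·tanφ'] / Σ W_i sinα_i, with Δl_i = b_i / cosα_i.
Slice 1: Δl = 1.9/cos(-0.8°) = 1.900 m; N'_1 = 27·cos(-0.8°) = 27.0; c'Δl = 25.46; W sinα = -0.4
Slice 2: Δl = 2.1/cos13.8° = 2.162 m; N'_2 = 76·cos13.8° = 73.8; c'Δl = 28.98; W sinα = 18.1
Slice 3: Δl = 1.3/cos26.9° = 1.458 m; N'_3 = 60·cos26.9° = 53.5; c'Δl = 19.53; W sinα = 27.1
Slice 4: Δl = 2.1/cos41.8° = 2.817 m; N'_4 = 49·cos41.8° = 36.5; c'Δl = 37.75; W sinα = 32.7
Σc'Δl = 111.7 kN/m; ΣN' = 190.8 kN/m; ΣW sinα = 77.6 kN/m
Resisting = 111.7 + 190.8·tan23.8° = 111.7 + 84.2 = 195.9 kN/m
FS = 195.9 / 77.6 = 2.526

FS = 2.53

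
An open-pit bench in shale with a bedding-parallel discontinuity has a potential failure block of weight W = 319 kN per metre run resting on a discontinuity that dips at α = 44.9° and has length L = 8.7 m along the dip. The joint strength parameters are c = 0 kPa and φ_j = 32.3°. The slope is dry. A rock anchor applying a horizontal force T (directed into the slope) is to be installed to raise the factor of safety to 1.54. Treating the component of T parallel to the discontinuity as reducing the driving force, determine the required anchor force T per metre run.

T = 133 kN/m

Resolving forces along and normal to the sliding plane, with the horizontal anchor force T adding T·sinα to the effective normal force and T·cosα acting up the plane against the driving force:
FS = [cL + (W cosα + T sinα) tanφ_j] / [W sinα − T cosα]
Without the anchor: N' = 226.0 kN/m, driving T_d = 225.2 kN/m, resisting R = 0·8.7 + 226.0·tan32.3° = 142.8 kN/m, FS = 0.63.
Setting FS = 1.54 and solving for T:
1.54·(225.2 − T cos44.9°) = 142.8 + T sin44.9°·tan32.3°
T·(sin44.9°·tan32.3° + 1.54·cos44.9°) = 1.54·225.2 − 142.8
T·(0.7059·0.6322 + 1.54·0.7083) = 346.8 − 142.8 = 203.9
T·1.5371 = 203.9
T = 132.7 kN/m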